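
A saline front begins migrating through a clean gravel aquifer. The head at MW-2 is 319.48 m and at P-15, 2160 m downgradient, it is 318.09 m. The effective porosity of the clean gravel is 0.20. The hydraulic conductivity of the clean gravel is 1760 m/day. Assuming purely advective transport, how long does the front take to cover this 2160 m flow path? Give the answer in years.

Hydraulic gradient i = (319.48 − 318.09) / 2160 = 1.39 / 2160 = 0.0006435.
Darcy flux q = K · i = 1760 × 0.0006435 = 1.133 m/day.
Seepage velocity v = q / n_e = 1.133 / 0.20 = 5.663 m/day.
Travel time t = L / v = 2160 / 5.663 = 381.4 days = 1.044 years.

1.04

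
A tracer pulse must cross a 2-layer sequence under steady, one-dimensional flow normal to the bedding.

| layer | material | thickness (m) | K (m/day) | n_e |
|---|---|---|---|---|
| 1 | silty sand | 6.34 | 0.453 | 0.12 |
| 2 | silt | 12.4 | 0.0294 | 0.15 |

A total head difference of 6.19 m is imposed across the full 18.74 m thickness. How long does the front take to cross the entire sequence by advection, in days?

With flow normal to the layers, continuity requires the same specific discharge q through every layer.
Σ(b_i/K_i) = 6.34/0.453 + 12.4/0.0294 = 435.8 d.
q = Δh / Σ(b_i/K_i) = 6.19 / 435.8 = 0.01420 m/day.
In each layer the seepage velocity is v_i = q/n_i, so the layer transit time is t_i = b_i·n_i / q:
  layer 1 (silty sand): t_1 = 6.34 × 0.12 / 0.01420 = 53.56 d
  layer 2 (silt): t_2 = 12.4 × 0.15 / 0.01420 = 130.9 d
Total t = Σ t_i = 184.5 days.

184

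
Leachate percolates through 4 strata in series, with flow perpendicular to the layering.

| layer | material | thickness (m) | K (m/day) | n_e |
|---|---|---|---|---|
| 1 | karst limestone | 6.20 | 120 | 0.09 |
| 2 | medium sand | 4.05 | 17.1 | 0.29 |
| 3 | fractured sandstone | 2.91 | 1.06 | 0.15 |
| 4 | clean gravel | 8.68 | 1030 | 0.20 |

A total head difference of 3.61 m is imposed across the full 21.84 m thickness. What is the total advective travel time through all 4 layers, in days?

With flow normal to the layers, continuity requires the same specific discharge q through every layer.
Σ(b_i/K_i) = 6.20/120 + 4.05/17.1 + 2.91/1.06 + 8.68/1030 = 3.042 d.
q = Δh / Σ(b_i/K_i) = 3.61 / 3.042 = 1.187 m/day.
In each layer the seepage velocity is v_i = q/n_i, so the layer transit time is t_i = b_i·n_i / q:
  layer 1 (karst limestone): t_1 = 6.20 × 0.09 / 1.187 = 0.4702 d
  layer 2 (medium sand): t_2 = 4.05 × 0.29 / 1.187 = 0.9898 d
  layer 3 (fractured sandstone): t_3 = 2.91 × 0.15 / 1.187 = 0.3678 d
  layer 4 (clean gravel): t_4 = 8.68 × 0.20 / 1.187 = 1.463 d
Total t = Σ t_i = 3.291 days.

3.29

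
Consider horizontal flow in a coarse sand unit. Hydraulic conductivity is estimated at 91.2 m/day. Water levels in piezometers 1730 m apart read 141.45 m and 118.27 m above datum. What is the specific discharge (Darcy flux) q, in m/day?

1.22

Hydraulic gradient i = (141.45 − 118.27) / 1730 = 23.18 / 1730 = 0.01340.
Specific discharge q = K · i = 91.20 × 0.01340 = 1.222 m/day.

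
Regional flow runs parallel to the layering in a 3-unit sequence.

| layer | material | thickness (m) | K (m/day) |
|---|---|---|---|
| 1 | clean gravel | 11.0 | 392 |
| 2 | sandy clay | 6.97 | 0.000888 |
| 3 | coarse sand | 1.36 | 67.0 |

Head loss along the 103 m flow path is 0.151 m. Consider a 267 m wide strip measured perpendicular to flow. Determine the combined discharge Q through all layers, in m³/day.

Flow is parallel to layering, so each bed carries its own Darcy discharge and the transmissivities add.
Σ(K_i·b_i) = 392×11.0 + 0.000888×6.97 + 67.0×1.36 = 4403 m²/day.
Hydraulic gradient i = Δh / L = 0.151 / 103 = 0.001466.
Q = Σ(K_i·b_i) · W · i = 4403 × 267 × 0.001466 = 1724 m³/day.

1720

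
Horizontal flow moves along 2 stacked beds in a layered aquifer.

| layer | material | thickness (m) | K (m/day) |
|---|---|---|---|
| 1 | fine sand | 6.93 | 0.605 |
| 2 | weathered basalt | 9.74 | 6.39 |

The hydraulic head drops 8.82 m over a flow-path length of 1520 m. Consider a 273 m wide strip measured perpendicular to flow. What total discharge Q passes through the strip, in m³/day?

Flow is parallel to layering, so each bed carries its own Darcy discharge and the transmissivities add.
Σ(K_i·b_i) = 0.605×6.93 + 6.39×9.74 = 66.43 m²/day.
Hydraulic gradient i = Δh / L = 8.82 / 1520 = 0.005803.
Q = Σ(K_i·b_i) · W · i = 66.43 × 273 × 0.005803 = 105.2 m³/day.

105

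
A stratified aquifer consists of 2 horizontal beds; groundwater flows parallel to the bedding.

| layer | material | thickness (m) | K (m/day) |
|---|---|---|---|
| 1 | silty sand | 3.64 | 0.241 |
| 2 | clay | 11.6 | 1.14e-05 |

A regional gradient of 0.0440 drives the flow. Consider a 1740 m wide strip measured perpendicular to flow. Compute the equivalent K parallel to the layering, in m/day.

Flow is parallel to layering, so each bed carries its own Darcy discharge and the transmissivities add.
Σ(K_i·b_i) = 0.241×3.64 + 1.14e-05×11.6 = 0.8774 m²/day.
Total thickness b = 15.24 m, so K_eq = Σ(K_i·b_i)/b = 0.05757 m/day.

0.0576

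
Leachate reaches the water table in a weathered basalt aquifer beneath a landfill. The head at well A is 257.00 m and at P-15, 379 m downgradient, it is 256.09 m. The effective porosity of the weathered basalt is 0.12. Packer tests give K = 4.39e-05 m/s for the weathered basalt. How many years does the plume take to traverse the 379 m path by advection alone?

Convert K: 4.39e-05 m/s × 86400 = 3.793 m/day.
Hydraulic gradient i = (257.00 − 256.09) / 379 = 0.91 / 379 = 0.002401.
Darcy flux q = K · i = 3.793 × 0.002401 = 0.009107 m/day.
Seepage velocity v = q / n_e = 0.009107 / 0.12 = 0.07589 m/day.
Travel time t = L / v = 379 / 0.07589 = 4994 days = 13.67 years.

13.7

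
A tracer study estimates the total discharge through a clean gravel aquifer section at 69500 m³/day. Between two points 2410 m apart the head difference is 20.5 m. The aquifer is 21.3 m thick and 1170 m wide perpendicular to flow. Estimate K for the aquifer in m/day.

328

Cross-sectional area A = 1170 × 21.3 = 24921 m².
Hydraulic gradient i = Δh / L = 20.5 / 2410 = 0.008506.
From Q = K·A·i, K = Q / (A·i) = 69500 / (24921 × 0.008506) = 327.9 m/day.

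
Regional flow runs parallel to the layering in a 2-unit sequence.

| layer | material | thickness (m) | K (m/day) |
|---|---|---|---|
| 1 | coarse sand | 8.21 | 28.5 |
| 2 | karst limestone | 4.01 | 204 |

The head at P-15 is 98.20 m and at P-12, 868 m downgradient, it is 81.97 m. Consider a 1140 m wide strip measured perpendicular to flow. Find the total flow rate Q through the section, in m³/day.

22400

Flow is parallel to layering, so each bed carries its own Darcy discharge and the transmissivities add.
Σ(K_i·b_i) = 28.5×8.21 + 204×4.01 = 1052 m²/day.
Hydraulic gradient i = (98.20 − 81.97) / 868 = 16.23 / 868 = 0.01870.
Q = Σ(K_i·b_i) · W · i = 1052 × 1140 × 0.01870 = 22425 m³/day.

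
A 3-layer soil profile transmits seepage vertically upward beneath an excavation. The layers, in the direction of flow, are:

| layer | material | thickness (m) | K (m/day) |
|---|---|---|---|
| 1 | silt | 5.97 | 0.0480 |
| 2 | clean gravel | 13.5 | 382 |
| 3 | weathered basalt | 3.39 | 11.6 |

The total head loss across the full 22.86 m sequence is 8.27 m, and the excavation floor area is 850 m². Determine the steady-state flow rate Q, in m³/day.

Flow is perpendicular to layering, so the layers act in series and the equivalent K is the thickness-weighted harmonic mean.
Total thickness L = 5.97 + 13.5 + 3.39 = 22.86 m.
Σ(b_i/K_i) = 5.97/0.0480 + 13.5/382 + 3.39/11.6 = 124.7 d.
K_eq = L / Σ(b_i/K_i) = 22.86 / 124.7 = 0.1833 m/day.
Q = K_eq · A · (Δh/L) = 0.1833 × 850 × (8.27/22.86) = 56.37 m³/day.

56.4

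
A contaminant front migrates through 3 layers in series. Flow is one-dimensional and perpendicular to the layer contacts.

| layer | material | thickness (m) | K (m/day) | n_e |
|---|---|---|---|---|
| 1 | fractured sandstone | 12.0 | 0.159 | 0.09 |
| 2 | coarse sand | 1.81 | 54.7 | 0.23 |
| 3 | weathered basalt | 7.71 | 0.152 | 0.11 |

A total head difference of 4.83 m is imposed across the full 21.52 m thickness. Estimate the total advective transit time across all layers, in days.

With flow normal to the layers, continuity requires the same specific discharge q through every layer.
Σ(b_i/K_i) = 12.0/0.159 + 1.81/54.7 + 7.71/0.152 = 126.2 d.
q = Δh / Σ(b_i/K_i) = 4.83 / 126.2 = 0.03826 m/day.
In each layer the seepage velocity is v_i = q/n_i, so the layer transit time is t_i = b_i·n_i / q:
  layer 1 (fractured sandstone): t_1 = 12.0 × 0.09 / 0.03826 = 28.22 d
  layer 2 (coarse sand): t_2 = 1.81 × 0.23 / 0.03826 = 10.88 d
  layer 3 (weathered basalt): t_3 = 7.71 × 0.11 / 0.03826 = 22.16 d
Total t = Σ t_i = 61.27 days.

61.3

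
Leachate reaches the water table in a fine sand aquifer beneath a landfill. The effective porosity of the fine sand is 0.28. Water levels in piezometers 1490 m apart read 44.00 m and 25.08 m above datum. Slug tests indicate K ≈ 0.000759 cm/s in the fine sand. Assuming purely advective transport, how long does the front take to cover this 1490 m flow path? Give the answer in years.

Convert K: 0.000759 cm/s × 864 = 0.6558 m/day.
Hydraulic gradient i = (44.00 − 25.08) / 1490 = 18.92 / 1490 = 0.01270.
Darcy flux q = K · i = 0.6558 × 0.01270 = 0.008327 m/day.
Seepage velocity v = q / n_e = 0.008327 / 0.28 = 0.02974 m/day.
Travel time t = L / v = 1490 / 0.02974 = 50102 days = 137.2 years.

137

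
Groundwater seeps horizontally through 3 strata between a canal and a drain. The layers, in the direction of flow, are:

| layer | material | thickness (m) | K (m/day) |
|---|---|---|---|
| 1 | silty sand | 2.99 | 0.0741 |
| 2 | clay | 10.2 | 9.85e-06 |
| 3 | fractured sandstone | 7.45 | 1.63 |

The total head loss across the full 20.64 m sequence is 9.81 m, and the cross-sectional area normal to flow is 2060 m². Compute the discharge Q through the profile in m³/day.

Flow is perpendicular to layering, so the layers act in series and the equivalent K is the thickness-weighted harmonic mean.
Total thickness L = 2.99 + 10.2 + 7.45 = 20.64 m.
Σ(b_i/K_i) = 2.99/0.0741 + 10.2/9.85e-06 + 7.45/1.63 = 1.036e+06 d.
K_eq = L / Σ(b_i/K_i) = 20.64 / 1.036e+06 = 1.993e-05 m/day.
Q = K_eq · A · (Δh/L) = 1.993e-05 × 2060 × (9.81/20.64) = 0.01951 m³/day.

0.0195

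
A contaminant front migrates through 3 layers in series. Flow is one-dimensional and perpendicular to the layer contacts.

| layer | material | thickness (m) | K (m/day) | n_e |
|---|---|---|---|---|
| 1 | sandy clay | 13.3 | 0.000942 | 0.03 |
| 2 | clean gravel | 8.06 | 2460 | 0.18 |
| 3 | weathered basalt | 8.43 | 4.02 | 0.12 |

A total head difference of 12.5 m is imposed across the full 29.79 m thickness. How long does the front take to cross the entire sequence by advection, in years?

8.85

With flow normal to the layers, continuity requires the same specific discharge q through every layer.
Σ(b_i/K_i) = 13.3/0.000942 + 8.06/2460 + 8.43/4.02 = 14121 d.
q = Δh / Σ(b_i/K_i) = 12.5 / 14121 = 0.0008852 m/day.
In each layer the seepage velocity is v_i = q/n_i, so the layer transit time is t_i = b_i·n_i / q:
  layer 1 (sandy clay): t_1 = 13.3 × 0.03 / 0.0008852 = 450.7 d
  layer 2 (clean gravel): t_2 = 8.06 × 0.18 / 0.0008852 = 1639 d
  layer 3 (weathered basalt): t_3 = 8.43 × 0.12 / 0.0008852 = 1143 d
Total t = Σ t_i = 3232 days = 8.850 years.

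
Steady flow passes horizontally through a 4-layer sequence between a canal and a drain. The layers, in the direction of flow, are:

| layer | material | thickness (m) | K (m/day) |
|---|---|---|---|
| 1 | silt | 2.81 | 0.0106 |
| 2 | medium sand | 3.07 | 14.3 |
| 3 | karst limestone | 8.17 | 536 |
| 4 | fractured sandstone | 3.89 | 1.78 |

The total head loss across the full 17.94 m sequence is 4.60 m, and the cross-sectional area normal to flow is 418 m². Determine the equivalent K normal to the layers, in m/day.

Flow is perpendicular to layering, so the layers act in series and the equivalent K is the thickness-weighted harmonic mean.
Total thickness L = 2.81 + 3.07 + 8.17 + 3.89 = 17.94 m.
Σ(b_i/K_i) = 2.81/0.0106 + 3.07/14.3 + 8.17/536 + 3.89/1.78 = 267.5 d.
K_eq = L / Σ(b_i/K_i) = 17.94 / 267.5 = 0.06706 m/day.

0.0671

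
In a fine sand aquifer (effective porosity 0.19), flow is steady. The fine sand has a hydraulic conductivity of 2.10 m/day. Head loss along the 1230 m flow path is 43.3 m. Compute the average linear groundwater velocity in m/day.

Hydraulic gradient i = Δh / L = 43.3 / 1230 = 0.03520.
Darcy flux q = K · i = 2.100 × 0.03520 = 0.07393 m/day.
Seepage velocity v = q / n_e = 0.07393 / 0.19 = 0.3891 m/day.

0.389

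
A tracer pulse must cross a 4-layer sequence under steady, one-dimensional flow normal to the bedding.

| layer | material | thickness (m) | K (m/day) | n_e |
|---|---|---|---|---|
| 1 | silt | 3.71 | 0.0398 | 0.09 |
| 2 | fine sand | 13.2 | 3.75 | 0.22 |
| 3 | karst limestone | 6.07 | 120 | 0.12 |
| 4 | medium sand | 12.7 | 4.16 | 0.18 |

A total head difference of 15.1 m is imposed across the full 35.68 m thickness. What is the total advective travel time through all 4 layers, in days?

With flow normal to the layers, continuity requires the same specific discharge q through every layer.
Σ(b_i/K_i) = 3.71/0.0398 + 13.2/3.75 + 6.07/120 + 12.7/4.16 = 99.84 d.
q = Δh / Σ(b_i/K_i) = 15.1 / 99.84 = 0.1512 m/day.
In each layer the seepage velocity is v_i = q/n_i, so the layer transit time is t_i = b_i·n_i / q:
  layer 1 (silt): t_1 = 3.71 × 0.09 / 0.1512 = 2.208 d
  layer 2 (fine sand): t_2 = 13.2 × 0.22 / 0.1512 = 19.20 d
  layer 3 (karst limestone): t_3 = 6.07 × 0.12 / 0.1512 = 4.816 d
  layer 4 (medium sand): t_4 = 12.7 × 0.18 / 0.1512 = 15.11 d
Total t = Σ t_i = 41.34 days.

41.3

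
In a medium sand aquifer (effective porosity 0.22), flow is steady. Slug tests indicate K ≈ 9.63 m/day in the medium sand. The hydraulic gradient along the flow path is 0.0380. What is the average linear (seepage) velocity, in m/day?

1.66

Hydraulic gradient i = 0.0380.
Darcy flux q = K · i = 9.630 × 0.03800 = 0.3659 m/day.
Seepage velocity v = q / n_e = 0.3659 / 0.22 = 1.663 m/day.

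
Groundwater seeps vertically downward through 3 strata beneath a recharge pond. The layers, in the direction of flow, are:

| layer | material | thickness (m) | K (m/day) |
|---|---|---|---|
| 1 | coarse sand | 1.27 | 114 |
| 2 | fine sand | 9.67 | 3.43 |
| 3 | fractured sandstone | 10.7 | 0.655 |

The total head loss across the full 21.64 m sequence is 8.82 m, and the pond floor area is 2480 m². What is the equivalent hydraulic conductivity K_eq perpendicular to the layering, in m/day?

1.13

Flow is perpendicular to layering, so the layers act in series and the equivalent K is the thickness-weighted harmonic mean.
Total thickness L = 1.27 + 9.67 + 10.7 = 21.64 m.
Σ(b_i/K_i) = 1.27/114 + 9.67/3.43 + 10.7/0.655 = 19.17 d.
K_eq = L / Σ(b_i/K_i) = 21.64 / 19.17 = 1.129 m/day.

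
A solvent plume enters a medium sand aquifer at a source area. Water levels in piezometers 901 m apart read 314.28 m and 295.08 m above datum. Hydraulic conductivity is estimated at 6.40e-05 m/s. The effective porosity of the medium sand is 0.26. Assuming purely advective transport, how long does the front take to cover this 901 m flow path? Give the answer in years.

Convert K: 6.40e-05 m/s × 86400 = 5.530 m/day.
Hydraulic gradient i = (314.28 − 295.08) / 901 = 19.2 / 901 = 0.02131.
Darcy flux q = K · i = 5.530 × 0.02131 = 0.1178 m/day.
Seepage velocity v = q / n_e = 0.1178 / 0.26 = 0.4532 m/day.
Travel time t = L / v = 901 / 0.4532 = 1988 days = 5.443 years.

5.44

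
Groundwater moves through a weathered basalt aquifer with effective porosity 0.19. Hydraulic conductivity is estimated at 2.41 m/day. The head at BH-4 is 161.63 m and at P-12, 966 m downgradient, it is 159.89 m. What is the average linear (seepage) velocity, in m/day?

Hydraulic gradient i = (161.63 − 159.89) / 966 = 1.74 / 966 = 0.001801.
Darcy flux q = K · i = 2.410 × 0.001801 = 0.004341 m/day.
Seepage velocity v = q / n_e = 0.004341 / 0.19 = 0.02285 m/day.

0.0228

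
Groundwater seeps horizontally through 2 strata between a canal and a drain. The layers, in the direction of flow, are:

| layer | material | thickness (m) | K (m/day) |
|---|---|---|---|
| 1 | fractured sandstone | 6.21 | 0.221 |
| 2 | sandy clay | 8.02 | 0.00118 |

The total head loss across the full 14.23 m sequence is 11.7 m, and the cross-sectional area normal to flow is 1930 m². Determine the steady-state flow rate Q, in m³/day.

Flow is perpendicular to layering, so the layers act in series and the equivalent K is the thickness-weighted harmonic mean.
Total thickness L = 6.21 + 8.02 = 14.23 m.
Σ(b_i/K_i) = 6.21/0.221 + 8.02/0.00118 = 6825 d.
K_eq = L / Σ(b_i/K_i) = 14.23 / 6825 = 0.002085 m/day.
Q = K_eq · A · (Δh/L) = 0.002085 × 1930 × (11.7/14.23) = 3.309 m³/day.

3.31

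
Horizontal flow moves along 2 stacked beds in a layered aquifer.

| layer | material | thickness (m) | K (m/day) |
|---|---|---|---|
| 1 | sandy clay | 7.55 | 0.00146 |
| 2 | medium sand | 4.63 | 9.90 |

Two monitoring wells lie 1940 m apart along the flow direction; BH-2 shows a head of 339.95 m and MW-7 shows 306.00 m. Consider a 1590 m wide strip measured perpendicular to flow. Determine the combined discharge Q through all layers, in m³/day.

Flow is parallel to layering, so each bed carries its own Darcy discharge and the transmissivities add.
Σ(K_i·b_i) = 0.00146×7.55 + 9.90×4.63 = 45.85 m²/day.
Hydraulic gradient i = (339.95 − 306.00) / 1940 = 33.95 / 1940 = 0.01750.
Q = Σ(K_i·b_i) · W · i = 45.85 × 1590 × 0.01750 = 1276 m³/day.

1280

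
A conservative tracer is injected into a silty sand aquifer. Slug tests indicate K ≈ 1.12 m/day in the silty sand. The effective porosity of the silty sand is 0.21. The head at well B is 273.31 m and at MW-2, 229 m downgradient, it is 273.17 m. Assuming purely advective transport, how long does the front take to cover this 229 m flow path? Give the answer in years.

192

Hydraulic gradient i = (273.31 − 273.17) / 229 = 0.14 / 229 = 0.0006114.
Darcy flux q = K · i = 1.120 × 0.0006114 = 0.0006847 m/day.
Seepage velocity v = q / n_e = 0.0006847 / 0.21 = 0.003261 m/day.
Travel time t = L / v = 229 / 0.003261 = 70233 days = 192.3 years.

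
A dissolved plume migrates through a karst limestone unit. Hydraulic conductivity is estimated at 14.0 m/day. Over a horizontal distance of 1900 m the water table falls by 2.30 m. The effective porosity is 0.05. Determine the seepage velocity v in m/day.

0.339

Hydraulic gradient i = Δh / L = 2.30 / 1900 = 0.001211.
Darcy flux q = K · i = 14.00 × 0.001211 = 0.01695 m/day.
Seepage velocity v = q / n_e = 0.01695 / 0.05 = 0.3389 m/day.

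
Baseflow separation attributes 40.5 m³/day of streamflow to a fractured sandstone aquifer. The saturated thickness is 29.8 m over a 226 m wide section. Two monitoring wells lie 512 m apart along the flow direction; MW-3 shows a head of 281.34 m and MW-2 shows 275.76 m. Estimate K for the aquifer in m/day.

Cross-sectional area A = 226 × 29.8 = 6735 m².
Hydraulic gradient i = (281.34 − 275.76) / 512 = 5.58 / 512 = 0.01090.
From Q = K·A·i, K = Q / (A·i) = 40.5 / (6735 × 0.01090) = 0.5518 m/day.

0.552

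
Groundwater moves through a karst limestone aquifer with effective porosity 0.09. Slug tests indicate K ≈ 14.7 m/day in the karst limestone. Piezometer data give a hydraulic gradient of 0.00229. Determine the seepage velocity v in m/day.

0.374

Hydraulic gradient i = 0.00229.
Darcy flux q = K · i = 14.70 × 0.002290 = 0.03366 m/day.
Seepage velocity v = q / n_e = 0.03366 / 0.09 = 0.3740 m/day.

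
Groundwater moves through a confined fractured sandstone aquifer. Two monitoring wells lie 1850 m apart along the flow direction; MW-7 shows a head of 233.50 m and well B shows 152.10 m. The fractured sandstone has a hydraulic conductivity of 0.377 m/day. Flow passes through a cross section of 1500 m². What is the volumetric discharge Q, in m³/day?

Hydraulic gradient i = (233.50 − 152.10) / 1850 = 81.4 / 1850 = 0.04400.
Darcy's law: Q = K · A · i = 0.3770 × 1500 × 0.04400 = 24.88 m³/day.

24.9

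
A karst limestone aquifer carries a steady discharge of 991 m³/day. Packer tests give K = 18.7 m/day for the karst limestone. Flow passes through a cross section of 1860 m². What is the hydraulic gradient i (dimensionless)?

From Q = K·A·i, i = Q / (K·A) = 991 / (18.70 × 1860) = 0.02849.

0.0285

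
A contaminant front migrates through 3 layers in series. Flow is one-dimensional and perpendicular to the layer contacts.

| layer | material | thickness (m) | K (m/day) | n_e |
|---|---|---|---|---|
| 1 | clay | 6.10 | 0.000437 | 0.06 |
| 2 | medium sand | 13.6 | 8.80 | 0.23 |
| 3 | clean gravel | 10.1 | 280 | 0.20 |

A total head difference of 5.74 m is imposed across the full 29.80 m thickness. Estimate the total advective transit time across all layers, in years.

36.7

With flow normal to the layers, continuity requires the same specific discharge q through every layer.
Σ(b_i/K_i) = 6.10/0.000437 + 13.6/8.80 + 10.1/280 = 13960 d.
q = Δh / Σ(b_i/K_i) = 5.74 / 13960 = 0.0004112 m/day.
In each layer the seepage velocity is v_i = q/n_i, so the layer transit time is t_i = b_i·n_i / q:
  layer 1 (clay): t_1 = 6.10 × 0.06 / 0.0004112 = 890.2 d
  layer 2 (medium sand): t_2 = 13.6 × 0.23 / 0.0004112 = 7608 d
  layer 3 (clean gravel): t_3 = 10.1 × 0.20 / 0.0004112 = 4913 d
Total t = Σ t_i = 13411 days = 36.72 years.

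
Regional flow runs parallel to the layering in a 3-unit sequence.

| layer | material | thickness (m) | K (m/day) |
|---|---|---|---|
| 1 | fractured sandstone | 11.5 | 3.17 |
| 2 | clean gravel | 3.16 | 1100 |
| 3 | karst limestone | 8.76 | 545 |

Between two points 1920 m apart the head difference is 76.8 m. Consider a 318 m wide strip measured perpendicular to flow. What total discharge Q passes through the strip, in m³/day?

Flow is parallel to layering, so each bed carries its own Darcy discharge and the transmissivities add.
Σ(K_i·b_i) = 3.17×11.5 + 1100×3.16 + 545×8.76 = 8287 m²/day.
Hydraulic gradient i = Δh / L = 76.8 / 1920 = 0.04000.
Q = Σ(K_i·b_i) · W · i = 8287 × 318 × 0.04000 = 1.054e+05 m³/day.

105000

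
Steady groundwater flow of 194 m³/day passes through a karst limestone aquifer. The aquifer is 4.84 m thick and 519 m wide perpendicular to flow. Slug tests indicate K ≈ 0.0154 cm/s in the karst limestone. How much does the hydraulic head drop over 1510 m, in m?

Convert K: 0.0154 cm/s × 864 = 13.31 m/day.
Cross-sectional area A = 519 × 4.84 = 2512 m².
From Q = K·A·i, i = Q / (K·A) = 194 / (13.31 × 2512) = 0.005804.
Head loss Δh = i · L = 0.005804 × 1510 = 8.765 m.

8.76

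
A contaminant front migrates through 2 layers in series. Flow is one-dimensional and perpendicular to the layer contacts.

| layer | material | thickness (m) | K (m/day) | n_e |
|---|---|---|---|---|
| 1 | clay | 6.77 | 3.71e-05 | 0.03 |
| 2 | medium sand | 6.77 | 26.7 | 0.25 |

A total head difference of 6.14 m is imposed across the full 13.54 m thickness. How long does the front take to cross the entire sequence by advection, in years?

With flow normal to the layers, continuity requires the same specific discharge q through every layer.
Σ(b_i/K_i) = 6.77/3.71e-05 + 6.77/26.7 = 1.825e+05 d.
q = Δh / Σ(b_i/K_i) = 6.14 / 1.825e+05 = 3.365e-05 m/day.
In each layer the seepage velocity is v_i = q/n_i, so the layer transit time is t_i = b_i·n_i / q:
  layer 1 (clay): t_1 = 6.77 × 0.03 / 3.365e-05 = 6036 d
  layer 2 (medium sand): t_2 = 6.77 × 0.25 / 3.365e-05 = 50301 d
Total t = Σ t_i = 56337 days = 154.2 years.

154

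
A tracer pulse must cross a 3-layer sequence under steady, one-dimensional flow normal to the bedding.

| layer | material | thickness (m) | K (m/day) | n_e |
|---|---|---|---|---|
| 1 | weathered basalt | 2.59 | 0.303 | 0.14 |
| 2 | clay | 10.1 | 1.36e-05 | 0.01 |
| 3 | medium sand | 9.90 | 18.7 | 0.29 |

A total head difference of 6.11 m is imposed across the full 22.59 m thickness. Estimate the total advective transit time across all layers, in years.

With flow normal to the layers, continuity requires the same specific discharge q through every layer.
Σ(b_i/K_i) = 2.59/0.303 + 10.1/1.36e-05 + 9.90/18.7 = 7.427e+05 d.
q = Δh / Σ(b_i/K_i) = 6.11 / 7.427e+05 = 8.227e-06 m/day.
In each layer the seepage velocity is v_i = q/n_i, so the layer transit time is t_i = b_i·n_i / q:
  layer 1 (weathered basalt): t_1 = 2.59 × 0.14 / 8.227e-06 = 44073 d
  layer 2 (clay): t_2 = 10.1 × 0.01 / 8.227e-06 = 12276 d
  layer 3 (medium sand): t_3 = 9.90 × 0.29 / 8.227e-06 = 3.490e+05 d
Total t = Σ t_i = 4.053e+05 days = 1110 years.

1110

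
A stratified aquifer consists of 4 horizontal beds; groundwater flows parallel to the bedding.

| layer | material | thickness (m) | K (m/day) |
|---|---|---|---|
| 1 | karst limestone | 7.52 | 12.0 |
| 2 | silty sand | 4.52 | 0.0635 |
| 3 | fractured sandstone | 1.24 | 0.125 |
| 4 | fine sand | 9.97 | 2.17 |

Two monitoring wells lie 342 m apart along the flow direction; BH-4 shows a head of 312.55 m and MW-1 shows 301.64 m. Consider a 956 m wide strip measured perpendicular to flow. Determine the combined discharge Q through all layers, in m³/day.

Flow is parallel to layering, so each bed carries its own Darcy discharge and the transmissivities add.
Σ(K_i·b_i) = 12.0×7.52 + 0.0635×4.52 + 0.125×1.24 + 2.17×9.97 = 112.3 m²/day.
Hydraulic gradient i = (312.55 − 301.64) / 342 = 10.91 / 342 = 0.03190.
Q = Σ(K_i·b_i) · W · i = 112.3 × 956 × 0.03190 = 3425 m³/day.

3430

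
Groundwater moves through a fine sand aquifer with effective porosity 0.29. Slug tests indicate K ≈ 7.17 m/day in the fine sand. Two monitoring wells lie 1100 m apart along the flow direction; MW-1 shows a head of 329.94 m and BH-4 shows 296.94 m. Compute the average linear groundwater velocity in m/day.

Hydraulic gradient i = (329.94 − 296.94) / 1100 = 33 / 1100 = 0.03000.
Darcy flux q = K · i = 7.170 × 0.03000 = 0.2151 m/day.
Seepage velocity v = q / n_e = 0.2151 / 0.29 = 0.7417 m/day.

0.742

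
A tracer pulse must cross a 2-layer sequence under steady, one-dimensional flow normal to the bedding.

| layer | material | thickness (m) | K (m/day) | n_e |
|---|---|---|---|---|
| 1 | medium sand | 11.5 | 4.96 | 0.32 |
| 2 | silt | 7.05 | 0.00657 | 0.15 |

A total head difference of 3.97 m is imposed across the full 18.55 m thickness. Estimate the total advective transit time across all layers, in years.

With flow normal to the layers, continuity requires the same specific discharge q through every layer.
Σ(b_i/K_i) = 11.5/4.96 + 7.05/0.00657 = 1075 d.
q = Δh / Σ(b_i/K_i) = 3.97 / 1075 = 0.003692 m/day.
In each layer the seepage velocity is v_i = q/n_i, so the layer transit time is t_i = b_i·n_i / q:
  layer 1 (medium sand): t_1 = 11.5 × 0.32 / 0.003692 = 996.8 d
  layer 2 (silt): t_2 = 7.05 × 0.15 / 0.003692 = 286.5 d
Total t = Σ t_i = 1283 days = 3.513 years.

3.51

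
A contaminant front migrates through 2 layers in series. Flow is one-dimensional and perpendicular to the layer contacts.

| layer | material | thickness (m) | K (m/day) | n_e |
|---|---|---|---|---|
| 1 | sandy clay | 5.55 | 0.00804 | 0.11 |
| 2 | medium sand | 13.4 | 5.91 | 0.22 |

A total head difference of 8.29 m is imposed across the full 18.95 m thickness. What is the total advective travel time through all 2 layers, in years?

0.814

With flow normal to the layers, continuity requires the same specific discharge q through every layer.
Σ(b_i/K_i) = 5.55/0.00804 + 13.4/5.91 = 692.6 d.
q = Δh / Σ(b_i/K_i) = 8.29 / 692.6 = 0.01197 m/day.
In each layer the seepage velocity is v_i = q/n_i, so the layer transit time is t_i = b_i·n_i / q:
  layer 1 (sandy clay): t_1 = 5.55 × 0.11 / 0.01197 = 51.00 d
  layer 2 (medium sand): t_2 = 13.4 × 0.22 / 0.01197 = 246.3 d
Total t = Σ t_i = 297.3 days = 0.8139 years.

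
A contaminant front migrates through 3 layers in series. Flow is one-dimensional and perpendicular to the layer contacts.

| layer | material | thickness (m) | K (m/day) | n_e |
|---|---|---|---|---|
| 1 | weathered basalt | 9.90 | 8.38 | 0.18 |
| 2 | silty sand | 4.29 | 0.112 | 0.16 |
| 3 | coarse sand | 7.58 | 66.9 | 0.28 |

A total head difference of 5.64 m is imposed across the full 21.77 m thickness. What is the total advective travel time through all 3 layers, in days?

With flow normal to the layers, continuity requires the same specific discharge q through every layer.
Σ(b_i/K_i) = 9.90/8.38 + 4.29/0.112 + 7.58/66.9 = 39.60 d.
q = Δh / Σ(b_i/K_i) = 5.64 / 39.60 = 0.1424 m/day.
In each layer the seepage velocity is v_i = q/n_i, so the layer transit time is t_i = b_i·n_i / q:
  layer 1 (weathered basalt): t_1 = 9.90 × 0.18 / 0.1424 = 12.51 d
  layer 2 (silty sand): t_2 = 4.29 × 0.16 / 0.1424 = 4.819 d
  layer 3 (coarse sand): t_3 = 7.58 × 0.28 / 0.1424 = 14.90 d
Total t = Σ t_i = 32.23 days.

32.2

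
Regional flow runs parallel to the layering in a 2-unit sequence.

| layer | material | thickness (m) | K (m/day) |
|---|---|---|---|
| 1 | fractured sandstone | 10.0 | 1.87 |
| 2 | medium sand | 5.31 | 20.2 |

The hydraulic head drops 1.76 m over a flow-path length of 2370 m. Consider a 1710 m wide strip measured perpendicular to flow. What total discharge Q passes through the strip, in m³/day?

Flow is parallel to layering, so each bed carries its own Darcy discharge and the transmissivities add.
Σ(K_i·b_i) = 1.87×10.0 + 20.2×5.31 = 126.0 m²/day.
Hydraulic gradient i = Δh / L = 1.76 / 2370 = 0.0007426.
Q = Σ(K_i·b_i) · W · i = 126.0 × 1710 × 0.0007426 = 160.0 m³/day.

160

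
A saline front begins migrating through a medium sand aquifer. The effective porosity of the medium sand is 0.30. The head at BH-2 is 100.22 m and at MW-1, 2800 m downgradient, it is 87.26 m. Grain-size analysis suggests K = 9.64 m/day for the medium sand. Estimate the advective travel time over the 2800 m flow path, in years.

51.5

Hydraulic gradient i = (100.22 − 87.26) / 2800 = 12.96 / 2800 = 0.004629.
Darcy flux q = K · i = 9.640 × 0.004629 = 0.04462 m/day.
Seepage velocity v = q / n_e = 0.04462 / 0.30 = 0.1487 m/day.
Travel time t = L / v = 2800 / 0.1487 = 18826 days = 51.54 years.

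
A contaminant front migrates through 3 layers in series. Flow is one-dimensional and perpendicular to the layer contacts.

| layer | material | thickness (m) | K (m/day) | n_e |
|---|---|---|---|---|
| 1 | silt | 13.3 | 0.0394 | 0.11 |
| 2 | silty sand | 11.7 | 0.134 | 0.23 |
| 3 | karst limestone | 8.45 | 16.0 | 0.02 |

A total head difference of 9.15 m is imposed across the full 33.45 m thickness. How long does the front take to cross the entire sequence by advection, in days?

201

With flow normal to the layers, continuity requires the same specific discharge q through every layer.
Σ(b_i/K_i) = 13.3/0.0394 + 11.7/0.134 + 8.45/16.0 = 425.4 d.
q = Δh / Σ(b_i/K_i) = 9.15 / 425.4 = 0.02151 m/day.
In each layer the seepage velocity is v_i = q/n_i, so the layer transit time is t_i = b_i·n_i / q:
  layer 1 (silt): t_1 = 13.3 × 0.11 / 0.02151 = 68.02 d
  layer 2 (silty sand): t_2 = 11.7 × 0.23 / 0.02151 = 125.1 d
  layer 3 (karst limestone): t_3 = 8.45 × 0.02 / 0.02151 = 7.857 d
Total t = Σ t_i = 201.0 days.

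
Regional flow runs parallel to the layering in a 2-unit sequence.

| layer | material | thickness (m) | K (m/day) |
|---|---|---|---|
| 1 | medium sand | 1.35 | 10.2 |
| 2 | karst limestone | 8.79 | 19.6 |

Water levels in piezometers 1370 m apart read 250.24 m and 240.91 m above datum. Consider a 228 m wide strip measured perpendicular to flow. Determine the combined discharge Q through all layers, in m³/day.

289

Flow is parallel to layering, so each bed carries its own Darcy discharge and the transmissivities add.
Σ(K_i·b_i) = 10.2×1.35 + 19.6×8.79 = 186.1 m²/day.
Hydraulic gradient i = (250.24 − 240.91) / 1370 = 9.33 / 1370 = 0.006810.
Q = Σ(K_i·b_i) · W · i = 186.1 × 228 × 0.006810 = 288.9 m³/day.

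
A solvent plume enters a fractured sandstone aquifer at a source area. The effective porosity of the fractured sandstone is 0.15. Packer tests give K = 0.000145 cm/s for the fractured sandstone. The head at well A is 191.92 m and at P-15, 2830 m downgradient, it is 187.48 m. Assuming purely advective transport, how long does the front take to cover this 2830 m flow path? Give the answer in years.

Convert K: 0.000145 cm/s × 864 = 0.1253 m/day.
Hydraulic gradient i = (191.92 − 187.48) / 2830 = 4.44 / 2830 = 0.001569.
Darcy flux q = K · i = 0.1253 × 0.001569 = 0.0001966 m/day.
Seepage velocity v = q / n_e = 0.0001966 / 0.15 = 0.001310 m/day.
Travel time t = L / v = 2830 / 0.001310 = 2.160e+06 days = 5913 years.

5910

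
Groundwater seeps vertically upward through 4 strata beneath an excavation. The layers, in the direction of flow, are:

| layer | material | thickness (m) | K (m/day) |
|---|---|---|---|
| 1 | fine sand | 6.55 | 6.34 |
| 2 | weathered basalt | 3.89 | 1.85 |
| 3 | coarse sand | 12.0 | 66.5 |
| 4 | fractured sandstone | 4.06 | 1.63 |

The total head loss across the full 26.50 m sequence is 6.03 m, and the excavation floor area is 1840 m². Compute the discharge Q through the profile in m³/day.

1910

Flow is perpendicular to layering, so the layers act in series and the equivalent K is the thickness-weighted harmonic mean.
Total thickness L = 6.55 + 3.89 + 12.0 + 4.06 = 26.50 m.
Σ(b_i/K_i) = 6.55/6.34 + 3.89/1.85 + 12.0/66.5 + 4.06/1.63 = 5.807 d.
K_eq = L / Σ(b_i/K_i) = 26.50 / 5.807 = 4.563 m/day.
Q = K_eq · A · (Δh/L) = 4.563 × 1840 × (6.03/26.50) = 1911 m³/day.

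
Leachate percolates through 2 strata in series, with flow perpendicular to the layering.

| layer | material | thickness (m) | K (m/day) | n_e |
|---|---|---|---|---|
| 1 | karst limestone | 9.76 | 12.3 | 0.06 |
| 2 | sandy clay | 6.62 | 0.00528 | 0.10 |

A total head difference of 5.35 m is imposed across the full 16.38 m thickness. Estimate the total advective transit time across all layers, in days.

With flow normal to the layers, continuity requires the same specific discharge q through every layer.
Σ(b_i/K_i) = 9.76/12.3 + 6.62/0.00528 = 1255 d.
q = Δh / Σ(b_i/K_i) = 5.35 / 1255 = 0.004264 m/day.
In each layer the seepage velocity is v_i = q/n_i, so the layer transit time is t_i = b_i·n_i / q:
  layer 1 (karst limestone): t_1 = 9.76 × 0.06 / 0.004264 = 137.3 d
  layer 2 (sandy clay): t_2 = 6.62 × 0.10 / 0.004264 = 155.2 d
Total t = Σ t_i = 292.6 days.

293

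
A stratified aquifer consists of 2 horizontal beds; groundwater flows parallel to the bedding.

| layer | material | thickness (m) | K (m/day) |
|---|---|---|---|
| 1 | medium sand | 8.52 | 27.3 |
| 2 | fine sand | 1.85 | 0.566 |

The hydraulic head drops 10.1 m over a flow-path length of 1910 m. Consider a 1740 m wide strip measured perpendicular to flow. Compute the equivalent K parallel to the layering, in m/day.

Flow is parallel to layering, so each bed carries its own Darcy discharge and the transmissivities add.
Σ(K_i·b_i) = 27.3×8.52 + 0.566×1.85 = 233.6 m²/day.
Total thickness b = 10.37 m, so K_eq = Σ(K_i·b_i)/b = 22.53 m/day.

22.5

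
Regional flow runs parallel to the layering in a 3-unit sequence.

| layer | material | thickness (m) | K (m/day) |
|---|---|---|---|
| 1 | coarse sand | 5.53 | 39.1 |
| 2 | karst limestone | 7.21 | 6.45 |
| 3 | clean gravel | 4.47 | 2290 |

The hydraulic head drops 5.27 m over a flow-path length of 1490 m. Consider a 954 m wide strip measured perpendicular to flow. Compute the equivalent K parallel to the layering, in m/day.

Flow is parallel to layering, so each bed carries its own Darcy discharge and the transmissivities add.
Σ(K_i·b_i) = 39.1×5.53 + 6.45×7.21 + 2290×4.47 = 10499 m²/day.
Total thickness b = 17.21 m, so K_eq = Σ(K_i·b_i)/b = 610.1 m/day.

610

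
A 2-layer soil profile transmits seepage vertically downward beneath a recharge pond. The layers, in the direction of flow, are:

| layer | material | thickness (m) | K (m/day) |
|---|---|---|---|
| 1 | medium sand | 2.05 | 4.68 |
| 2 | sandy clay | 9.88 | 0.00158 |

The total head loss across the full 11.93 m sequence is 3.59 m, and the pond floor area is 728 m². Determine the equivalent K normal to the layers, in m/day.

Flow is perpendicular to layering, so the layers act in series and the equivalent K is the thickness-weighted harmonic mean.
Total thickness L = 2.05 + 9.88 = 11.93 m.
Σ(b_i/K_i) = 2.05/4.68 + 9.88/0.00158 = 6254 d.
K_eq = L / Σ(b_i/K_i) = 11.93 / 6254 = 0.001908 m/day.

0.00191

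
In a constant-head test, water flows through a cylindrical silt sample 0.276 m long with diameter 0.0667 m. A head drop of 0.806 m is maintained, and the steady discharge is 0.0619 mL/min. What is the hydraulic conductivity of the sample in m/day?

0.00874

Cross-sectional area A = π·(d/2)² = π × (0.0667/2)² = 0.003494 m².
Convert discharge: 0.0619 mL/min = 1.032e-09 m³/s.
Darcy's law rearranged: K = Q·L / (A·Δh) = 1.032e-09 × 0.276 / (0.003494 × 0.806) = 1.011e-07 m/s = 0.008735 m/day.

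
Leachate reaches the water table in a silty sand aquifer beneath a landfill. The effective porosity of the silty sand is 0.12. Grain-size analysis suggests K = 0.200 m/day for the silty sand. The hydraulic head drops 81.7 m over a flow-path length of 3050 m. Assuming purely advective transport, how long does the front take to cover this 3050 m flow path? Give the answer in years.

187

Hydraulic gradient i = Δh / L = 81.7 / 3050 = 0.02679.
Darcy flux q = K · i = 0.2000 × 0.02679 = 0.005357 m/day.
Seepage velocity v = q / n_e = 0.005357 / 0.12 = 0.04464 m/day.
Travel time t = L / v = 3050 / 0.04464 = 68317 days = 187.0 years.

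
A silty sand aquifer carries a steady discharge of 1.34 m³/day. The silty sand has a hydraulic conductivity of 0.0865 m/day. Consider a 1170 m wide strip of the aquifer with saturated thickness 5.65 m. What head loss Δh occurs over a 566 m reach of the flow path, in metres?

Cross-sectional area A = 1170 × 5.65 = 6610 m².
From Q = K·A·i, i = Q / (K·A) = 1.34 / (0.08650 × 6610) = 0.002343.
Head loss Δh = i · L = 0.002343 × 566 = 1.326 m.

1.33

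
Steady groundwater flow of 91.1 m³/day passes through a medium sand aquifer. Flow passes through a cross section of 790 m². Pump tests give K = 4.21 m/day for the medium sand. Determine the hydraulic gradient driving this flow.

0.0274

From Q = K·A·i, i = Q / (K·A) = 91.1 / (4.210 × 790.0) = 0.02739.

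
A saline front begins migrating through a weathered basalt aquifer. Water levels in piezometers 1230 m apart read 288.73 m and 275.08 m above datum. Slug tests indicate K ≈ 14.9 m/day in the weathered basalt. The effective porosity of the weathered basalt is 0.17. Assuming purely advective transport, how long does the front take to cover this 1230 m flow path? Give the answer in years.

Hydraulic gradient i = (288.73 − 275.08) / 1230 = 13.65 / 1230 = 0.01110.
Darcy flux q = K · i = 14.90 × 0.01110 = 0.1654 m/day.
Seepage velocity v = q / n_e = 0.1654 / 0.17 = 0.9727 m/day.
Travel time t = L / v = 1230 / 0.9727 = 1265 days = 3.462 years.

3.46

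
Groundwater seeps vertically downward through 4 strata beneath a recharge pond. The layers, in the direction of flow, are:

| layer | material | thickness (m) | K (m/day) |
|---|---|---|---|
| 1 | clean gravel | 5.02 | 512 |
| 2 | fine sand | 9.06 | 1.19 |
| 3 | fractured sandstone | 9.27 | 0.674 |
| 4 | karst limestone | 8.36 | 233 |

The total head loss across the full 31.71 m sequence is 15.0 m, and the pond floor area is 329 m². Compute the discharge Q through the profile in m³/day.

Flow is perpendicular to layering, so the layers act in series and the equivalent K is the thickness-weighted harmonic mean.
Total thickness L = 5.02 + 9.06 + 9.27 + 8.36 = 31.71 m.
Σ(b_i/K_i) = 5.02/512 + 9.06/1.19 + 9.27/0.674 + 8.36/233 = 21.41 d.
K_eq = L / Σ(b_i/K_i) = 31.71 / 21.41 = 1.481 m/day.
Q = K_eq · A · (Δh/L) = 1.481 × 329 × (15.0/31.71) = 230.5 m³/day.

230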